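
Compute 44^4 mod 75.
Use repeated squaring. Binary(4) = 100. Walk through the bits of the exponent 4 left-to-right: at each bit after the leading one, square the running value, then multiply by 44 if the bit is 1 (always reducing mod 75):
  bit 1 = 1 (leading): start with 44.
  bit 2 = 0: square 44^2 = 1936 ≡ 61 (mod 75).
  bit 3 = 0: square 61^2 = 3721 ≡ 46 (mod 75).
Final value: 44^4 ≡ 46 (mod 75).

Final answer: 46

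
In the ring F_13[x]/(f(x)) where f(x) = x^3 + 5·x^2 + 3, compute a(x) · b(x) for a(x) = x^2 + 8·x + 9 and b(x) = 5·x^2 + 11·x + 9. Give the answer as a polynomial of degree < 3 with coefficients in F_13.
a · b ≡ 12·x^2 + 3 (mod f(x))

Multiply as integer polynomials: a · b = 5·x^4 + 51·x^3 + 142·x^2 + 171·x + 81. Reducing coefficients mod 13: a · b ≡ 5·x^4 + 12·x^3 + 12·x^2 + 2·x + 3. Now divide by f(x) = x^3 + 5·x^2 + 3 in F_13[x], eliminating the leading term at each step:
  leading term 5·x^4: subtract (5·x)·f(x) = 5·x^4 + 12·x^3 + 2·x, leaving 12·x^2 + 3 (coefficients mod 13)
The degree is now < 3, so this is the remainder. Hence a · b ≡ 12·x^2 + 3 in F_13[x]/(f).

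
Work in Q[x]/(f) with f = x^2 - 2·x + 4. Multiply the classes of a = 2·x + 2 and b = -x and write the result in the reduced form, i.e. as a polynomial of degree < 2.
a · b ≡ 8 - 6·x (mod f(x))

First multiply in Q[x] without reducing: a · b = -2·x^2 - 2·x. Now divide by f(x) = x^2 - 2·x + 4, eliminating the leading term at each step:
  leading term -2·x^2: subtract (-2)·f(x) = -2·x^2 + 4·x - 8, leaving 8 - 6·x
The degree is now < 2, so this is the remainder. Hence a · b ≡ 8 - 6·x in Q[x]/(f).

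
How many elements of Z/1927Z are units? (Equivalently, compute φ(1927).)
An element a ∈ Z/1927Z is a unit iff gcd(a, 1927) = 1, so the number of units is φ(1927). φ is multiplicative, with φ(p^e) = p^e − p^(e−1). Factorise 1927 = 41 · 47. Then
  φ(1927) = (41 − 1) · (47 − 1) = 40 · 46 = 1840.

Final answer: Z/1927Z has φ(1927) = 1840 units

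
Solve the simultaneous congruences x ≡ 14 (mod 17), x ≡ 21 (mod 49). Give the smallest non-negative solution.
x ≡ 609 (mod 833); the representative in [0, 833) is 609

The moduli 17, 49 are pairwise coprime, so by the CRT there is a unique solution mod 17·49 = 833.
Solve by successive substitution. Start with x ≡ 14 (mod 17).
  Combine with x ≡ 21 (mod 49): write x = 14 + 17·t and require 14 + 17·t ≡ 21 (mod 49), i.e. 17·t ≡ 21 − 14 ≡ 7 (mod 49). Since 17^(−1) ≡ 26 (mod 49), t ≡ 26·7 ≡ 35 (mod 49). So x ≡ 14 + 17·35 = 609 (mod 833).
Unique solution in [0, 833): x = 609.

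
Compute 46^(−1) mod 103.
Apply the extended Euclidean algorithm to (103, 46), tracking rows (r, s, t) with s·103 + t·46 = r. Each division r_prev = q·r_cur + r_new produces the new row as (previous row) − q·(current row):
  row A: (103, 1, 0)   [1·103 + 0·46 = 103]
  row B: (46, 0, 1)   [0·103 + 1·46 = 46]
  103 = 2·46 + 11   → row C = row A − 2·row B = (11, 1, −2)   [check: 1·103 − 2·46 = 11]
  46 = 4·11 + 2   → row D = row B − 4·row C = (2, −4, 9)   [check: −4·103 + 9·46 = 2]
  11 = 5·2 + 1   → row E = row C − 5·row D = (1, 21, −47)   [check: 21·103 − 47·46 = 1]
  2 = 2·1 + 0   → remainder 0, stop. gcd = 1 (last nonzero row E).
The gcd is 1, so 46 is invertible mod 103. The last nonzero row gives 21·103 − 47·46 = 1, so t = −47. So 46^(−1) ≡ −47 ≡ 56 (mod 103). Verify: 46 · 56 = 2576 ≡ 1 (mod 103). ✓

Final answer: 46^(−1) ≡ 56 (mod 103)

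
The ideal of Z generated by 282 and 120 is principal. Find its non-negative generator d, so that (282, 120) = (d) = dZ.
(282, 120) = (6); d = 6

In the PID Z, (a, b) is generated by gcd(a, b). Compute gcd(282, 120) with the extended Euclidean algorithm, tracking rows (r, s, t) with s·282 + t·120 = r:
  row A: (282, 1, 0)   [1·282 + 0·120 = 282]
  row B: (120, 0, 1)   [0·282 + 1·120 = 120]
  282 = 2·120 + 42   → row C = row A − 2·row B = (42, 1, −2)   [check: 1·282 − 2·120 = 42]
  120 = 2·42 + 36   → row D = row B − 2·row C = (36, −2, 5)   [check: −2·282 + 5·120 = 36]
  42 = 1·36 + 6   → row E = row C − 1·row D = (6, 3, −7)   [check: 3·282 − 7·120 = 6]
  36 = 6·6 + 0   → remainder 0, stop. gcd = 6 (last nonzero row E).
So gcd(282, 120) = 6, with Bézout identity 3·282 − 7·120 = 6. Containment (⊇): the Bézout identity exhibits 6 as an element of (282, 120), giving (6) ⊆ (282, 120). Containment (⊆): since 6 | 282 and 6 | 120 (282 = 6·47, 120 = 6·20), every Z-linear combination of 282 and 120 is divisible by 6, so (282, 120) ⊆ (6). Therefore (282, 120) = (6), d = 6.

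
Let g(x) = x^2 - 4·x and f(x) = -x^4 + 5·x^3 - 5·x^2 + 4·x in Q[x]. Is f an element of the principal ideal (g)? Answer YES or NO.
In Q[x] the ideal (g) consists of all multiples of g, so f ∈ (g) iff g | f, i.e. iff the remainder of f on division by g is 0. Divide f by g (g is monic, so eliminate the leading term of the running remainder at each step):
  leading term -x^4: subtract (-x^2)·g(x) = -x^4 + 4·x^3, leaving x^3 - 5·x^2 + 4·x
  leading term x^3: subtract (x)·g(x) = x^3 - 4·x^2, leaving -x^2 + 4·x
  leading term -x^2: subtract (-1)·g(x) = -x^2 + 4·x, leaving 0
The remainder is 0, so f(x) = g(x) · h(x) with h(x) = -x^2 + x - 1. Hence g | f, i.e. f ∈ (g).

Final answer: YES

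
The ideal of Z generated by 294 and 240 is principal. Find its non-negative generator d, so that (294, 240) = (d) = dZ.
In the PID Z, (a, b) is generated by gcd(a, b). Compute gcd(294, 240) with the extended Euclidean algorithm, tracking rows (r, s, t) with s·294 + t·240 = r:
  row A: (294, 1, 0)   [1·294 + 0·240 = 294]
  row B: (240, 0, 1)   [0·294 + 1·240 = 240]
  294 = 1·240 + 54   → row C = row A − 1·row B = (54, 1, −1)   [check: 1·294 − 1·240 = 54]
  240 = 4·54 + 24   → row D = row B − 4·row C = (24, −4, 5)   [check: −4·294 + 5·240 = 24]
  54 = 2·24 + 6   → row E = row C − 2·row D = (6, 9, −11)   [check: 9·294 − 11·240 = 6]
  24 = 4·6 + 0   → remainder 0, stop. gcd = 6 (last nonzero row E).
So gcd(294, 240) = 6, with Bézout identity 9·294 − 11·240 = 6. Containment (⊇): the Bézout identity exhibits 6 as an element of (294, 240), giving (6) ⊆ (294, 240). Containment (⊆): since 6 | 294 and 6 | 240 (294 = 6·49, 240 = 6·40), every Z-linear combination of 294 and 240 is divisible by 6, so (294, 240) ⊆ (6). Therefore (294, 240) = (6), d = 6.

Final answer: (294, 240) = (6); d = 6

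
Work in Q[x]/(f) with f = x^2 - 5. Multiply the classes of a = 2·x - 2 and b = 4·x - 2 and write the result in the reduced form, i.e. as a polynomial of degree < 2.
a · b ≡ 44 - 12·x (mod f(x))

First multiply in Q[x] without reducing: a · b = 8·x^2 - 12·x + 4. Now divide by f(x) = x^2 - 5, eliminating the leading term at each step:
  leading term 8·x^2: subtract (8)·f(x) = 8·x^2 - 40, leaving 44 - 12·x
The degree is now < 2, so this is the remainder. Hence a · b ≡ 44 - 12·x in Q[x]/(f).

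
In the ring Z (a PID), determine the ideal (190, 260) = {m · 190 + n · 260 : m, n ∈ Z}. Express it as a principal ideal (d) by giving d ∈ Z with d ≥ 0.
In the PID Z, (a, b) is generated by gcd(a, b). Compute gcd(260, 190) with the extended Euclidean algorithm, tracking rows (r, s, t) with s·260 + t·190 = r:
  row A: (260, 1, 0)   [1·260 + 0·190 = 260]
  row B: (190, 0, 1)   [0·260 + 1·190 = 190]
  260 = 1·190 + 70   → row C = row A − 1·row B = (70, 1, −1)   [check: 1·260 − 1·190 = 70]
  190 = 2·70 + 50   → row D = row B − 2·row C = (50, −2, 3)   [check: −2·260 + 3·190 = 50]
  70 = 1·50 + 20   → row E = row C − 1·row D = (20, 3, −4)   [check: 3·260 − 4·190 = 20]
  50 = 2·20 + 10   → row F = row D − 2·row E = (10, −8, 11)   [check: −8·260 + 11·190 = 10]
  20 = 2·10 + 0   → remainder 0, stop. gcd = 10 (last nonzero row F).
So gcd(190, 260) = 10, with Bézout identity −8·260 + 11·190 = 10. Containment (⊇): the Bézout identity exhibits 10 as an element of (190, 260), giving (10) ⊆ (190, 260). Containment (⊆): since 10 | 190 and 10 | 260 (190 = 10·19, 260 = 10·26), every Z-linear combination of 190 and 260 is divisible by 10, so (190, 260) ⊆ (10). Therefore (190, 260) = (10), d = 10.

Final answer: (190, 260) = (10); d = 10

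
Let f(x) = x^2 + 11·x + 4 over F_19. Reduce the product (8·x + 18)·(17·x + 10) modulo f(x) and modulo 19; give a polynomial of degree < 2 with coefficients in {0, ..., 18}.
a · b ≡ 11·x + 16 (mod f(x))

Multiply as integer polynomials: a · b = 136·x^2 + 386·x + 180. Reducing coefficients mod 19: a · b ≡ 3·x^2 + 6·x + 9. Now divide by f(x) = x^2 + 11·x + 4 in F_19[x], eliminating the leading term at each step:
  leading term 3·x^2: subtract (3)·f(x) = 3·x^2 + 14·x + 12, leaving 11·x + 16 (coefficients mod 19)
The degree is now < 2, so this is the remainder. Hence a · b ≡ 11·x + 16 in F_19[x]/(f).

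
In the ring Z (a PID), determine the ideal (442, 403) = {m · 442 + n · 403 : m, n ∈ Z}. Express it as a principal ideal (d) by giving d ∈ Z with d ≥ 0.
(442, 403) = (13); d = 13

In the PID Z, (a, b) is generated by gcd(a, b). Compute gcd(442, 403) with the extended Euclidean algorithm, tracking rows (r, s, t) with s·442 + t·403 = r:
  row A: (442, 1, 0)   [1·442 + 0·403 = 442]
  row B: (403, 0, 1)   [0·442 + 1·403 = 403]
  442 = 1·403 + 39   → row C = row A − 1·row B = (39, 1, −1)   [check: 1·442 − 1·403 = 39]
  403 = 10·39 + 13   → row D = row B − 10·row C = (13, −10, 11)   [check: −10·442 + 11·403 = 13]
  39 = 3·13 + 0   → remainder 0, stop. gcd = 13 (last nonzero row D).
So gcd(442, 403) = 13, with Bézout identity −10·442 + 11·403 = 13. Containment (⊇): the Bézout identity exhibits 13 as an element of (442, 403), giving (13) ⊆ (442, 403). Containment (⊆): since 13 | 442 and 13 | 403 (442 = 13·34, 403 = 13·31), every Z-linear combination of 442 and 403 is divisible by 13, so (442, 403) ⊆ (13). Therefore (442, 403) = (13), d = 13.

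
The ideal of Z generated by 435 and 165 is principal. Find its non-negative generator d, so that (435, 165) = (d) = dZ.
(435, 165) = (15); d = 15

In the PID Z, (a, b) is generated by gcd(a, b). Compute gcd(435, 165) with the extended Euclidean algorithm, tracking rows (r, s, t) with s·435 + t·165 = r:
  row A: (435, 1, 0)   [1·435 + 0·165 = 435]
  row B: (165, 0, 1)   [0·435 + 1·165 = 165]
  435 = 2·165 + 105   → row C = row A − 2·row B = (105, 1, −2)   [check: 1·435 − 2·165 = 105]
  165 = 1·105 + 60   → row D = row B − 1·row C = (60, −1, 3)   [check: −1·435 + 3·165 = 60]
  105 = 1·60 + 45   → row E = row C − 1·row D = (45, 2, −5)   [check: 2·435 − 5·165 = 45]
  60 = 1·45 + 15   → row F = row D − 1·row E = (15, −3, 8)   [check: −3·435 + 8·165 = 15]
  45 = 3·15 + 0   → remainder 0, stop. gcd = 15 (last nonzero row F).
So gcd(435, 165) = 15, with Bézout identity −3·435 + 8·165 = 15. Containment (⊇): the Bézout identity exhibits 15 as an element of (435, 165), giving (15) ⊆ (435, 165). Containment (⊆): since 15 | 435 and 15 | 165 (435 = 15·29, 165 = 15·11), every Z-linear combination of 435 and 165 is divisible by 15, so (435, 165) ⊆ (15). Therefore (435, 165) = (15), d = 15.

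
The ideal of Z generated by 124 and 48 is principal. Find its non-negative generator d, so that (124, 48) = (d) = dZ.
(124, 48) = (4); d = 4

In the PID Z, (a, b) is generated by gcd(a, b). Compute gcd(124, 48) with the extended Euclidean algorithm, tracking rows (r, s, t) with s·124 + t·48 = r:
  row A: (124, 1, 0)   [1·124 + 0·48 = 124]
  row B: (48, 0, 1)   [0·124 + 1·48 = 48]
  124 = 2·48 + 28   → row C = row A − 2·row B = (28, 1, −2)   [check: 1·124 − 2·48 = 28]
  48 = 1·28 + 20   → row D = row B − 1·row C = (20, −1, 3)   [check: −1·124 + 3·48 = 20]
  28 = 1·20 + 8   → row E = row C − 1·row D = (8, 2, −5)   [check: 2·124 − 5·48 = 8]
  20 = 2·8 + 4   → row F = row D − 2·row E = (4, −5, 13)   [check: −5·124 + 13·48 = 4]
  8 = 2·4 + 0   → remainder 0, stop. gcd = 4 (last nonzero row F).
So gcd(124, 48) = 4, with Bézout identity −5·124 + 13·48 = 4. Containment (⊇): the Bézout identity exhibits 4 as an element of (124, 48), giving (4) ⊆ (124, 48). Containment (⊆): since 4 | 124 and 4 | 48 (124 = 4·31, 48 = 4·12), every Z-linear combination of 124 and 48 is divisible by 4, so (124, 48) ⊆ (4). Therefore (124, 48) = (4), d = 4.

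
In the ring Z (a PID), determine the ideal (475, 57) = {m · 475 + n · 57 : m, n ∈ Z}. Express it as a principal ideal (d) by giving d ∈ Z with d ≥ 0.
In the PID Z, (a, b) is generated by gcd(a, b). Compute gcd(475, 57) with the extended Euclidean algorithm, tracking rows (r, s, t) with s·475 + t·57 = r:
  row A: (475, 1, 0)   [1·475 + 0·57 = 475]
  row B: (57, 0, 1)   [0·475 + 1·57 = 57]
  475 = 8·57 + 19   → row C = row A − 8·row B = (19, 1, −8)   [check: 1·475 − 8·57 = 19]
  57 = 3·19 + 0   → remainder 0, stop. gcd = 19 (last nonzero row C).
So gcd(475, 57) = 19, with Bézout identity 1·475 − 8·57 = 19. Containment (⊇): the Bézout identity exhibits 19 as an element of (475, 57), giving (19) ⊆ (475, 57). Containment (⊆): since 19 | 475 and 19 | 57 (475 = 19·25, 57 = 19·3), every Z-linear combination of 475 and 57 is divisible by 19, so (475, 57) ⊆ (19). Therefore (475, 57) = (19), d = 19.

Final answer: (475, 57) = (19); d = 19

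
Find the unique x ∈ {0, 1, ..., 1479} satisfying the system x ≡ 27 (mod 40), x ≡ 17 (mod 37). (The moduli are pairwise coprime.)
The moduli 40, 37 are pairwise coprime, so by the CRT there is a unique solution mod 40·37 = 1480.
Solve by successive substitution. Start with x ≡ 27 (mod 40).
  Combine with x ≡ 17 (mod 37): write x = 27 + 40·t and require 27 + 40·t ≡ 17 (mod 37), i.e. 40·t ≡ 17 − 27 ≡ 27 (mod 37). Since 40^(−1) ≡ 25 (mod 37) (40 ≡ 3 (mod 37)), t ≡ 25·27 ≡ 9 (mod 37). So x ≡ 27 + 40·9 = 387 (mod 1480).
Unique solution in [0, 1480): x = 387.

Final answer: x ≡ 387 (mod 1480); the representative in [0, 1480) is 387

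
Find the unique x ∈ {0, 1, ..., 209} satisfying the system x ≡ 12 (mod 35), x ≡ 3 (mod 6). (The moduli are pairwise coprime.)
The moduli 35, 6 are pairwise coprime, so by the CRT there is a unique solution mod 35·6 = 210.
Solve by successive substitution. Start with x ≡ 12 (mod 35).
  Combine with x ≡ 3 (mod 6): write x = 12 + 35·t and require 12 + 35·t ≡ 3 (mod 6), i.e. 35·t ≡ 3 − 12 ≡ 3 (mod 6). Since 35^(−1) ≡ 5 (mod 6) (35 ≡ 5 (mod 6)), t ≡ 5·3 ≡ 3 (mod 6). So x ≡ 12 + 35·3 = 117 (mod 210).
Unique solution in [0, 210): x = 117.

Final answer: x ≡ 117 (mod 210); the representative in [0, 210) is 117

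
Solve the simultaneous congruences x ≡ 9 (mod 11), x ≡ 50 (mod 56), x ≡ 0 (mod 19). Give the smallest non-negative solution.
The moduli 11, 56, 19 are pairwise coprime, so by the CRT there is a unique solution mod 11·56·19 = 11704.
Solve by successive substitution. Start with x ≡ 9 (mod 11).
  Combine with x ≡ 50 (mod 56): write x = 9 + 11·t and require 9 + 11·t ≡ 50 (mod 56), i.e. 11·t ≡ 50 − 9 ≡ 41 (mod 56). Since 11^(−1) ≡ 51 (mod 56), t ≡ 51·41 ≡ 19 (mod 56). So x ≡ 9 + 11·19 = 218 (mod 616).
  Combine with x ≡ 0 (mod 19): write x = 218 + 616·t and require 218 + 616·t ≡ 0 (mod 19), i.e. 616·t ≡ 0 − 218 ≡ 10 (mod 19). Since 616^(−1) ≡ 12 (mod 19) (616 ≡ 8 (mod 19)), t ≡ 12·10 ≡ 6 (mod 19). So x ≡ 218 + 616·6 = 3914 (mod 11704).
Unique solution in [0, 11704): x = 3914.

Final answer: x ≡ 3914 (mod 11704); the representative in [0, 11704) is 3914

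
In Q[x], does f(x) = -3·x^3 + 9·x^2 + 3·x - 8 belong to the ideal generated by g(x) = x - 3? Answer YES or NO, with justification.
In Q[x] the ideal (g) consists of all multiples of g, so f ∈ (g) iff g | f, i.e. iff the remainder of f on division by g is 0. Divide f by g (g is monic, so eliminate the leading term of the running remainder at each step):
  leading term -3·x^3: subtract (-3·x^2)·g(x) = -3·x^3 + 9·x^2, leaving 3·x - 8
  leading term 3·x: subtract (3)·g(x) = 3·x - 9, leaving 1
The remainder r(x) = 1 ≠ 0 (and deg r < deg g), so g ∤ f, i.e. f ∉ (g).

Final answer: NO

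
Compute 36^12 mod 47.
6

Use repeated squaring. Binary(12) = 1100. Walk through the bits of the exponent 12 left-to-right: at each bit after the leading one, square the running value, then multiply by 36 if the bit is 1 (always reducing mod 47):
  bit 1 = 1 (leading): start with 36.
  bit 2 = 1: square 36^2 = 1296 ≡ 27; bit is 1, so multiply 27·36 = 972 ≡ 32 (mod 47).
  bit 3 = 0: square 32^2 = 1024 ≡ 37 (mod 47).
  bit 4 = 0: square 37^2 = 1369 ≡ 6 (mod 47).
Final value: 36^12 ≡ 6 (mod 47).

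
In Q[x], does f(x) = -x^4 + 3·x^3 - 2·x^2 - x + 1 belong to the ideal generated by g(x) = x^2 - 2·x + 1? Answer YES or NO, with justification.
In Q[x] the ideal (g) consists of all multiples of g, so f ∈ (g) iff g | f, i.e. iff the remainder of f on division by g is 0. Divide f by g (g is monic, so eliminate the leading term of the running remainder at each step):
  leading term -x^4: subtract (-x^2)·g(x) = -x^4 + 2·x^3 - x^2, leaving x^3 - x^2 - x + 1
  leading term x^3: subtract (x)·g(x) = x^3 - 2·x^2 + x, leaving x^2 - 2·x + 1
  leading term x^2: subtract (1)·g(x) = x^2 - 2·x + 1, leaving 0
The remainder is 0, so f(x) = g(x) · h(x) with h(x) = -x^2 + x + 1. Hence g | f, i.e. f ∈ (g).

Final answer: YES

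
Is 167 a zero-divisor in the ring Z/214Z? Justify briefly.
gcd(167, 214) = 1, so 167 is a unit in Z/214Z (it has a multiplicative inverse). A unit cannot be a zero-divisor: if 167·b ≡ 0 then multiplying both sides by 167^(−1) gives b ≡ 0. So 167 is not a zero-divisor.

Final answer: NO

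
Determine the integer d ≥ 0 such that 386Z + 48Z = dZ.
(386, 48) = (2); d = 2

In the PID Z, (a, b) is generated by gcd(a, b). Compute gcd(386, 48) with the extended Euclidean algorithm, tracking rows (r, s, t) with s·386 + t·48 = r:
  row A: (386, 1, 0)   [1·386 + 0·48 = 386]
  row B: (48, 0, 1)   [0·386 + 1·48 = 48]
  386 = 8·48 + 2   → row C = row A − 8·row B = (2, 1, −8)   [check: 1·386 − 8·48 = 2]
  48 = 24·2 + 0   → remainder 0, stop. gcd = 2 (last nonzero row C).
So gcd(386, 48) = 2, with Bézout identity 1·386 − 8·48 = 2. Containment (⊇): the Bézout identity exhibits 2 as an element of (386, 48), giving (2) ⊆ (386, 48). Containment (⊆): since 2 | 386 and 2 | 48 (386 = 2·193, 48 = 2·24), every Z-linear combination of 386 and 48 is divisible by 2, so (386, 48) ⊆ (2). Therefore (386, 48) = (2), d = 2.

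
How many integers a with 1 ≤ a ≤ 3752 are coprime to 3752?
1584

The number of a ∈ {1, ..., 3752} with gcd(a, 3752) = 1 is by definition Euler's totient φ(3752). φ is multiplicative, with φ(p^e) = p^e − p^(e−1). Factorise 3752 = 2^3 · 7 · 67. Then
  φ(3752) = (2^3 − 2^2) · (7 − 1) · (67 − 1) = 4 · 6 · 66 = 1584.
So there are 1584 such integers.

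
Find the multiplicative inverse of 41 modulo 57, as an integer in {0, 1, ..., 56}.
41^(−1) ≡ 32 (mod 57)

Apply the extended Euclidean algorithm to (57, 41), tracking rows (r, s, t) with s·57 + t·41 = r. Each division r_prev = q·r_cur + r_new produces the new row as (previous row) − q·(current row):
  row A: (57, 1, 0)   [1·57 + 0·41 = 57]
  row B: (41, 0, 1)   [0·57 + 1·41 = 41]
  57 = 1·41 + 16   → row C = row A − 1·row B = (16, 1, −1)   [check: 1·57 − 1·41 = 16]
  41 = 2·16 + 9   → row D = row B − 2·row C = (9, −2, 3)   [check: −2·57 + 3·41 = 9]
  16 = 1·9 + 7   → row E = row C − 1·row D = (7, 3, −4)   [check: 3·57 − 4·41 = 7]
  9 = 1·7 + 2   → row F = row D − 1·row E = (2, −5, 7)   [check: −5·57 + 7·41 = 2]
  7 = 3·2 + 1   → row G = row E − 3·row F = (1, 18, −25)   [check: 18·57 − 25·41 = 1]
  2 = 2·1 + 0   → remainder 0, stop. gcd = 1 (last nonzero row G).
The gcd is 1, so 41 is invertible mod 57. The last nonzero row gives 18·57 − 25·41 = 1, so t = −25. So 41^(−1) ≡ −25 ≡ 32 (mod 57). Verify: 41 · 32 = 1312 ≡ 1 (mod 57). ✓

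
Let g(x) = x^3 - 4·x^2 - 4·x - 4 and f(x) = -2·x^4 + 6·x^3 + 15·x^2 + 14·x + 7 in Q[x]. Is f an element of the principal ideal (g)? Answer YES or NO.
In Q[x] the ideal (g) consists of all multiples of g, so f ∈ (g) iff g | f, i.e. iff the remainder of f on division by g is 0. Divide f by g (g is monic, so eliminate the leading term of the running remainder at each step):
  leading term -2·x^4: subtract (-2·x)·g(x) = -2·x^4 + 8·x^3 + 8·x^2 + 8·x, leaving -2·x^3 + 7·x^2 + 6·x + 7
  leading term -2·x^3: subtract (-2)·g(x) = -2·x^3 + 8·x^2 + 8·x + 8, leaving -x^2 - 2·x - 1
The remainder r(x) = -x^2 - 2·x - 1 ≠ 0 (and deg r < deg g), so g ∤ f, i.e. f ∉ (g).

Final answer: NO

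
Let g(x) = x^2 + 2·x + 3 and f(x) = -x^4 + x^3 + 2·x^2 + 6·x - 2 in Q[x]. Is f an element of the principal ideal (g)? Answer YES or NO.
In Q[x] the ideal (g) consists of all multiples of g, so f ∈ (g) iff g | f, i.e. iff the remainder of f on division by g is 0. Divide f by g (g is monic, so eliminate the leading term of the running remainder at each step):
  leading term -x^4: subtract (-x^2)·g(x) = -x^4 - 2·x^3 - 3·x^2, leaving 3·x^3 + 5·x^2 + 6·x - 2
  leading term 3·x^3: subtract (3·x)·g(x) = 3·x^3 + 6·x^2 + 9·x, leaving -x^2 - 3·x - 2
  leading term -x^2: subtract (-1)·g(x) = -x^2 - 2·x - 3, leaving 1 - x
The remainder r(x) = 1 - x ≠ 0 (and deg r < deg g), so g ∤ f, i.e. f ∉ (g).

Final answer: NO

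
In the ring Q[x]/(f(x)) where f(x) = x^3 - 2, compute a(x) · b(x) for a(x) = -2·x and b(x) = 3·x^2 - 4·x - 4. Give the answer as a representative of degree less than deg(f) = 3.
a · b ≡ 8·x^2 + 8·x - 12 (mod f(x))

First multiply in Q[x] without reducing: a · b = -6·x^3 + 8·x^2 + 8·x. Now divide by f(x) = x^3 - 2, eliminating the leading term at each step:
  leading term -6·x^3: subtract (-6)·f(x) = 12 - 6·x^3, leaving 8·x^2 + 8·x - 12
The degree is now < 3, so this is the remainder. Hence a · b ≡ 8·x^2 + 8·x - 12 in Q[x]/(f).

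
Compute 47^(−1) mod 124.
47^(−1) ≡ 95 (mod 124)

Apply the extended Euclidean algorithm to (124, 47), tracking rows (r, s, t) with s·124 + t·47 = r. Each division r_prev = q·r_cur + r_new produces the new row as (previous row) − q·(current row):
  row A: (124, 1, 0)   [1·124 + 0·47 = 124]
  row B: (47, 0, 1)   [0·124 + 1·47 = 47]
  124 = 2·47 + 30   → row C = row A − 2·row B = (30, 1, −2)   [check: 1·124 − 2·47 = 30]
  47 = 1·30 + 17   → row D = row B − 1·row C = (17, −1, 3)   [check: −1·124 + 3·47 = 17]
  30 = 1·17 + 13   → row E = row C − 1·row D = (13, 2, −5)   [check: 2·124 − 5·47 = 13]
  17 = 1·13 + 4   → row F = row D − 1·row E = (4, −3, 8)   [check: −3·124 + 8·47 = 4]
  13 = 3·4 + 1   → row G = row E − 3·row F = (1, 11, −29)   [check: 11·124 − 29·47 = 1]
  4 = 4·1 + 0   → remainder 0, stop. gcd = 1 (last nonzero row G).
The gcd is 1, so 47 is invertible mod 124. The last nonzero row gives 11·124 − 29·47 = 1, so t = −29. So 47^(−1) ≡ −29 ≡ 95 (mod 124). Verify: 47 · 95 = 4465 ≡ 1 (mod 124). ✓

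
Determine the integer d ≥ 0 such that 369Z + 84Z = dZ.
(369, 84) = (3); d = 3

In the PID Z, (a, b) is generated by gcd(a, b). Compute gcd(369, 84) with the extended Euclidean algorithm, tracking rows (r, s, t) with s·369 + t·84 = r:
  row A: (369, 1, 0)   [1·369 + 0·84 = 369]
  row B: (84, 0, 1)   [0·369 + 1·84 = 84]
  369 = 4·84 + 33   → row C = row A − 4·row B = (33, 1, −4)   [check: 1·369 − 4·84 = 33]
  84 = 2·33 + 18   → row D = row B − 2·row C = (18, −2, 9)   [check: −2·369 + 9·84 = 18]
  33 = 1·18 + 15   → row E = row C − 1·row D = (15, 3, −13)   [check: 3·369 − 13·84 = 15]
  18 = 1·15 + 3   → row F = row D − 1·row E = (3, −5, 22)   [check: −5·369 + 22·84 = 3]
  15 = 5·3 + 0   → remainder 0, stop. gcd = 3 (last nonzero row F).
So gcd(369, 84) = 3, with Bézout identity −5·369 + 22·84 = 3. Containment (⊇): the Bézout identity exhibits 3 as an element of (369, 84), giving (3) ⊆ (369, 84). Containment (⊆): since 3 | 369 and 3 | 84 (369 = 3·123, 84 = 3·28), every Z-linear combination of 369 and 84 is divisible by 3, so (369, 84) ⊆ (3). Therefore (369, 84) = (3), d = 3.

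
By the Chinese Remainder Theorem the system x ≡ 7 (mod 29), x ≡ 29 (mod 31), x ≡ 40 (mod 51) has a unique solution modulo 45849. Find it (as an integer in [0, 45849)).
x ≡ 9577 (mod 45849); the representative in [0, 45849) is 9577

The moduli 29, 31, 51 are pairwise coprime, so by the CRT there is a unique solution mod 29·31·51 = 45849.
Solve by successive substitution. Start with x ≡ 7 (mod 29).
  Combine with x ≡ 29 (mod 31): write x = 7 + 29·t and require 7 + 29·t ≡ 29 (mod 31), i.e. 29·t ≡ 29 − 7 ≡ 22 (mod 31). Since 29^(−1) ≡ 15 (mod 31), t ≡ 15·22 ≡ 20 (mod 31). So x ≡ 7 + 29·20 = 587 (mod 899).
  Combine with x ≡ 40 (mod 51): write x = 587 + 899·t and require 587 + 899·t ≡ 40 (mod 51), i.e. 899·t ≡ 40 − 587 ≡ 14 (mod 51). Since 899^(−1) ≡ 8 (mod 51) (899 ≡ 32 (mod 51)), t ≡ 8·14 ≡ 10 (mod 51). So x ≡ 587 + 899·10 = 9577 (mod 45849).
Unique solution in [0, 45849): x = 9577.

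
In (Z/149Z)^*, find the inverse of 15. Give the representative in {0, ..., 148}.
15^(−1) ≡ 10 (mod 149)

Apply the extended Euclidean algorithm to (149, 15), tracking rows (r, s, t) with s·149 + t·15 = r. Each division r_prev = q·r_cur + r_new produces the new row as (previous row) − q·(current row):
  row A: (149, 1, 0)   [1·149 + 0·15 = 149]
  row B: (15, 0, 1)   [0·149 + 1·15 = 15]
  149 = 9·15 + 14   → row C = row A − 9·row B = (14, 1, −9)   [check: 1·149 − 9·15 = 14]
  15 = 1·14 + 1   → row D = row B − 1·row C = (1, −1, 10)   [check: −1·149 + 10·15 = 1]
  14 = 14·1 + 0   → remainder 0, stop. gcd = 1 (last nonzero row D).
The gcd is 1, so 15 is invertible mod 149. The last nonzero row gives −1·149 + 10·15 = 1, so t = 10. So 15^(−1) ≡ 10 (mod 149). Verify: 15 · 10 = 150 ≡ 1 (mod 149). ✓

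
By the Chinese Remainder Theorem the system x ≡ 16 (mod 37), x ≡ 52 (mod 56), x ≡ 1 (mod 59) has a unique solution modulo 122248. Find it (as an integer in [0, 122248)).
x ≡ 4308 (mod 122248); the representative in [0, 122248) is 4308

The moduli 37, 56, 59 are pairwise coprime, so by the CRT there is a unique solution mod 37·56·59 = 122248.
Solve by successive substitution. Start with x ≡ 16 (mod 37).
  Combine with x ≡ 52 (mod 56): write x = 16 + 37·t and require 16 + 37·t ≡ 52 (mod 56), i.e. 37·t ≡ 52 − 16 ≡ 36 (mod 56). Since 37^(−1) ≡ 53 (mod 56), t ≡ 53·36 ≡ 4 (mod 56). So x ≡ 16 + 37·4 = 164 (mod 2072).
  Combine with x ≡ 1 (mod 59): write x = 164 + 2072·t and require 164 + 2072·t ≡ 1 (mod 59), i.e. 2072·t ≡ 1 − 164 ≡ 14 (mod 59). Since 2072^(−1) ≡ 17 (mod 59) (2072 ≡ 7 (mod 59)), t ≡ 17·14 ≡ 2 (mod 59). So x ≡ 164 + 2072·2 = 4308 (mod 122248).
Unique solution in [0, 122248): x = 4308.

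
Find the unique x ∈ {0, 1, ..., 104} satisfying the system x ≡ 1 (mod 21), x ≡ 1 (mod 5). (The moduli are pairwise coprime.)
The moduli 21, 5 are pairwise coprime, so by the CRT there is a unique solution mod 21·5 = 105.
Solve by successive substitution. Start with x ≡ 1 (mod 21).
  Combine with x ≡ 1 (mod 5): write x = 1 + 21·t and require 1 + 21·t ≡ 1 (mod 5), i.e. 21·t ≡ 1 − 1 ≡ 0 (mod 5). Since 21^(−1) ≡ 1 (mod 5) (21 ≡ 1 (mod 5)), t ≡ 1·0 ≡ 0 (mod 5). So x ≡ 1 + 21·0 = 1 (mod 105).
Unique solution in [0, 105): x = 1.

Final answer: x ≡ 1 (mod 105); the representative in [0, 105) is 1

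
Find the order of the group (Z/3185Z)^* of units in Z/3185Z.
|(Z/3185Z)^*| = 2016

(Z/3185Z)^* consists of the classes a with gcd(a, 3185) = 1, so its order is φ(3185). φ is multiplicative, with φ(p^e) = p^e − p^(e−1). Factorise 3185 = 5 · 7^2 · 13. Then
  φ(3185) = (5 − 1) · (7^2 − 7^1) · (13 − 1) = 4 · 42 · 12 = 2016.
Thus |(Z/3185Z)^*| = 2016.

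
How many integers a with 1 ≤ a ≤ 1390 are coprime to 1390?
552

The number of a ∈ {1, ..., 1390} with gcd(a, 1390) = 1 is by definition Euler's totient φ(1390). φ is multiplicative, with φ(p^e) = p^e − p^(e−1). Factorise 1390 = 2 · 5 · 139. Then
  φ(1390) = (2 − 1) · (5 − 1) · (139 − 1) = 1 · 4 · 138 = 552.
So there are 552 such integers.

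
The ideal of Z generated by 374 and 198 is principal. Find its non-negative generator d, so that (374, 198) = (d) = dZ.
(374, 198) = (22); d = 22

In the PID Z, (a, b) is generated by gcd(a, b). Compute gcd(374, 198) with the extended Euclidean algorithm, tracking rows (r, s, t) with s·374 + t·198 = r:
  row A: (374, 1, 0)   [1·374 + 0·198 = 374]
  row B: (198, 0, 1)   [0·374 + 1·198 = 198]
  374 = 1·198 + 176   → row C = row A − 1·row B = (176, 1, −1)   [check: 1·374 − 1·198 = 176]
  198 = 1·176 + 22   → row D = row B − 1·row C = (22, −1, 2)   [check: −1·374 + 2·198 = 22]
  176 = 8·22 + 0   → remainder 0, stop. gcd = 22 (last nonzero row D).
So gcd(374, 198) = 22, with Bézout identity −1·374 + 2·198 = 22. Containment (⊇): the Bézout identity exhibits 22 as an element of (374, 198), giving (22) ⊆ (374, 198). Containment (⊆): since 22 | 374 and 22 | 198 (374 = 22·17, 198 = 22·9), every Z-linear combination of 374 and 198 is divisible by 22, so (374, 198) ⊆ (22). Therefore (374, 198) = (22), d = 22.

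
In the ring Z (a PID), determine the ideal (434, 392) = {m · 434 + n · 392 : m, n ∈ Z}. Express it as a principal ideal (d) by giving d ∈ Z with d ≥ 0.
(434, 392) = (14); d = 14

In the PID Z, (a, b) is generated by gcd(a, b). Compute gcd(434, 392) with the extended Euclidean algorithm, tracking rows (r, s, t) with s·434 + t·392 = r:
  row A: (434, 1, 0)   [1·434 + 0·392 = 434]
  row B: (392, 0, 1)   [0·434 + 1·392 = 392]
  434 = 1·392 + 42   → row C = row A − 1·row B = (42, 1, −1)   [check: 1·434 − 1·392 = 42]
  392 = 9·42 + 14   → row D = row B − 9·row C = (14, −9, 10)   [check: −9·434 + 10·392 = 14]
  42 = 3·14 + 0   → remainder 0, stop. gcd = 14 (last nonzero row D).
So gcd(434, 392) = 14, with Bézout identity −9·434 + 10·392 = 14. Containment (⊇): the Bézout identity exhibits 14 as an element of (434, 392), giving (14) ⊆ (434, 392). Containment (⊆): since 14 | 434 and 14 | 392 (434 = 14·31, 392 = 14·28), every Z-linear combination of 434 and 392 is divisible by 14, so (434, 392) ⊆ (14). Therefore (434, 392) = (14), d = 14.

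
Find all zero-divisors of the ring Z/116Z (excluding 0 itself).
nonzero zero-divisors of Z/116Z = {2, 4, 6, 8, 10, 12, 14, 16, 18, 20, 22, 24, 26, 28, 29, 30, 32, 34, 36, 38, 40, 42, 44, 46, 48, 50, 52, 54, 56, 58, 60, 62, 64, 66, 68, 70, 72, 74, 76, 78, 80, 82, 84, 86, 87, 88, 90, 92, 94, 96, 98, 100, 102, 104, 106, 108, 110, 112, 114}

An element a ∈ Z/116Z (with a ≠ 0) is a zero-divisor iff gcd(a, 116) > 1 (because a is a unit precisely when gcd(a, n) = 1, and in Z/nZ every nonzero, non-unit element is a zero-divisor). Scan a = 1, ..., 115 and keep those with gcd(a, 116) > 1:
  gcd(2, 116) = 2, gcd(4, 116) = 4, gcd(6, 116) = 2, gcd(8, 116) = 4, gcd(10, 116) = 2, gcd(12, 116) = 4, gcd(14, 116) = 2, gcd(16, 116) = 4, gcd(18, 116) = 2, gcd(20, 116) = 4, gcd(22, 116) = 2, gcd(24, 116) = 4, gcd(26, 116) = 2, gcd(28, 116) = 4, gcd(29, 116) = 29, gcd(30, 116) = 2, gcd(32, 116) = 4, gcd(34, 116) = 2, gcd(36, 116) = 4, gcd(38, 116) = 2, gcd(40, 116) = 4, gcd(42, 116) = 2, gcd(44, 116) = 4, gcd(46, 116) = 2, gcd(48, 116) = 4, gcd(50, 116) = 2, gcd(52, 116) = 4, gcd(54, 116) = 2, gcd(56, 116) = 4, gcd(58, 116) = 58, gcd(60, 116) = 4, gcd(62, 116) = 2, gcd(64, 116) = 4, gcd(66, 116) = 2, gcd(68, 116) = 4, gcd(70, 116) = 2, gcd(72, 116) = 4, gcd(74, 116) = 2, gcd(76, 116) = 4, gcd(78, 116) = 2, gcd(80, 116) = 4, gcd(82, 116) = 2, gcd(84, 116) = 4, gcd(86, 116) = 2, gcd(87, 116) = 29, gcd(88, 116) = 4, gcd(90, 116) = 2, gcd(92, 116) = 4, gcd(94, 116) = 2, gcd(96, 116) = 4, gcd(98, 116) = 2, gcd(100, 116) = 4, gcd(102, 116) = 2, gcd(104, 116) = 4, gcd(106, 116) = 2, gcd(108, 116) = 4, gcd(110, 116) = 2, gcd(112, 116) = 4, gcd(114, 116) = 2.
All other a ∈ {1, ..., 115} have gcd(a, 116) = 1 and are units. So the nonzero zero-divisors are exactly the 59 values of a appearing in this scan.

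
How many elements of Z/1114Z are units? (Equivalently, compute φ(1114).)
An element a ∈ Z/1114Z is a unit iff gcd(a, 1114) = 1, so the number of units is φ(1114). φ is multiplicative, with φ(p^e) = p^e − p^(e−1). Factorise 1114 = 2 · 557. Then
  φ(1114) = (2 − 1) · (557 − 1) = 1 · 556 = 556.

Final answer: Z/1114Z has φ(1114) = 556 units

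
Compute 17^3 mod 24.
17

Use repeated squaring. Binary(3) = 11. Walk through the bits of the exponent 3 left-to-right: at each bit after the leading one, square the running value, then multiply by 17 if the bit is 1 (always reducing mod 24):
  bit 1 = 1 (leading): start with 17.
  bit 2 = 1: square 17^2 = 289 ≡ 1; bit is 1, so multiply 1·17 = 17 (mod 24).
Final value: 17^3 ≡ 17 (mod 24).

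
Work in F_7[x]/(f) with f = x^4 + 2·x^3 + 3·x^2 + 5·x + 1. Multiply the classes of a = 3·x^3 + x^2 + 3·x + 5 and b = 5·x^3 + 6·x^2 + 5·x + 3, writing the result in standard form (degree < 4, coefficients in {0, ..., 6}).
a · b ≡ 4·x^2 + 2·x + 3 (mod f(x))

Multiply as integer polynomials: a · b = 15·x^6 + 23·x^5 + 36·x^4 + 57·x^3 + 48·x^2 + 34·x + 15. Reducing coefficients mod 7: a · b ≡ x^6 + 2·x^5 + x^4 + x^3 + 6·x^2 + 6·x + 1. Now divide by f(x) = x^4 + 2·x^3 + 3·x^2 + 5·x + 1 in F_7[x], eliminating the leading term at each step:
  leading term x^6: subtract (x^2)·f(x) = x^6 + 2·x^5 + 3·x^4 + 5·x^3 + x^2, leaving 5·x^4 + 3·x^3 + 5·x^2 + 6·x + 1 (coefficients mod 7)
  leading term 5·x^4: subtract (5)·f(x) = 5·x^4 + 3·x^3 + x^2 + 4·x + 5, leaving 4·x^2 + 2·x + 3 (coefficients mod 7)
The degree is now < 4, so this is the remainder. Hence a · b ≡ 4·x^2 + 2·x + 3 in F_7[x]/(f).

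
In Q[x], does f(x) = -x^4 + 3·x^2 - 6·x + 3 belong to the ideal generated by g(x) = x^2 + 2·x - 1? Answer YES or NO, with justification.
NO

In Q[x] the ideal (g) consists of all multiples of g, so f ∈ (g) iff g | f, i.e. iff the remainder of f on division by g is 0. Divide f by g (g is monic, so eliminate the leading term of the running remainder at each step):
  leading term -x^4: subtract (-x^2)·g(x) = -x^4 - 2·x^3 + x^2, leaving 2·x^3 + 2·x^2 - 6·x + 3
  leading term 2·x^3: subtract (2·x)·g(x) = 2·x^3 + 4·x^2 - 2·x, leaving -2·x^2 - 4·x + 3
  leading term -2·x^2: subtract (-2)·g(x) = -2·x^2 - 4·x + 2, leaving 1
The remainder r(x) = 1 ≠ 0 (and deg r < deg g), so g ∤ f, i.e. f ∉ (g).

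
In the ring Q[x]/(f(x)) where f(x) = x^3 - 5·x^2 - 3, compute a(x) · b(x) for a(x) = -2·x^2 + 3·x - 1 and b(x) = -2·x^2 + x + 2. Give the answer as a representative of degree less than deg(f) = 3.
First multiply in Q[x] without reducing: a · b = 4·x^4 - 8·x^3 + x^2 + 5·x - 2. Now divide by f(x) = x^3 - 5·x^2 - 3, eliminating the leading term at each step:
  leading term 4·x^4: subtract (4·x)·f(x) = 4·x^4 - 20·x^3 - 12·x, leaving 12·x^3 + x^2 + 17·x - 2
  leading term 12·x^3: subtract (12)·f(x) = 12·x^3 - 60·x^2 - 36, leaving 61·x^2 + 17·x + 34
The degree is now < 3, so this is the remainder. Hence a · b ≡ 61·x^2 + 17·x + 34 in Q[x]/(f).

Final answer: a · b ≡ 61·x^2 + 17·x + 34 (mod f(x))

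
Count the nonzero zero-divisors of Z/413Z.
In Z/413Z each nonzero element is either a unit (gcd with 413 is 1) or a zero-divisor (gcd > 1). The number of units is φ(413): factorise 413 = 7 · 59, so φ(413) = (7 − 1) · (59 − 1) = 6 · 58 = 348. The nonzero elements number 413 − 1 = 412. Hence the nonzero zero-divisors number 412 − 348 = 64.

Final answer: Z/413Z has 64 nonzero zero-divisors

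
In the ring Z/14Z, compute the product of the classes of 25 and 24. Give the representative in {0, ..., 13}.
Reduce the factors first: 25 ≡ 11, 24 ≡ 10 (mod 14), so 25 · 24 ≡ 11 · 10 (mod 14). 11 · 10 = 110. Dividing by 14: 110 = 7·14 + 12. So (25 · 24) mod 14 = 12.

Final answer: 12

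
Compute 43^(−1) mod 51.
Apply the extended Euclidean algorithm to (51, 43), tracking rows (r, s, t) with s·51 + t·43 = r. Each division r_prev = q·r_cur + r_new produces the new row as (previous row) − q·(current row):
  row A: (51, 1, 0)   [1·51 + 0·43 = 51]
  row B: (43, 0, 1)   [0·51 + 1·43 = 43]
  51 = 1·43 + 8   → row C = row A − 1·row B = (8, 1, −1)   [check: 1·51 − 1·43 = 8]
  43 = 5·8 + 3   → row D = row B − 5·row C = (3, −5, 6)   [check: −5·51 + 6·43 = 3]
  8 = 2·3 + 2   → row E = row C − 2·row D = (2, 11, −13)   [check: 11·51 − 13·43 = 2]
  3 = 1·2 + 1   → row F = row D − 1·row E = (1, −16, 19)   [check: −16·51 + 19·43 = 1]
  2 = 2·1 + 0   → remainder 0, stop. gcd = 1 (last nonzero row F).
The gcd is 1, so 43 is invertible mod 51. The last nonzero row gives −16·51 + 19·43 = 1, so t = 19. So 43^(−1) ≡ 19 (mod 51). Verify: 43 · 19 = 817 ≡ 1 (mod 51). ✓

Final answer: 43^(−1) ≡ 19 (mod 51)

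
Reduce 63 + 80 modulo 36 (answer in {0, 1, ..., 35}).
35

Reduce the summands first: 63 ≡ 27, 80 ≡ 8 (mod 36), so 63 + 80 ≡ 27 + 8 (mod 36). 27 + 8 = 35; 35 = 0·36 + 35, so (63 + 80) mod 36 = 35.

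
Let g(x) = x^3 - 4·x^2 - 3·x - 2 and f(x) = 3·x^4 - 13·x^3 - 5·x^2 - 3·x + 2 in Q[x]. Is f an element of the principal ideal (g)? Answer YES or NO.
In Q[x] the ideal (g) consists of all multiples of g, so f ∈ (g) iff g | f, i.e. iff the remainder of f on division by g is 0. Divide f by g (g is monic, so eliminate the leading term of the running remainder at each step):
  leading term 3·x^4: subtract (3·x)·g(x) = 3·x^4 - 12·x^3 - 9·x^2 - 6·x, leaving -x^3 + 4·x^2 + 3·x + 2
  leading term -x^3: subtract (-1)·g(x) = -x^3 + 4·x^2 + 3·x + 2, leaving 0
The remainder is 0, so f(x) = g(x) · h(x) with h(x) = 3·x - 1. Hence g | f, i.e. f ∈ (g).

Final answer: YES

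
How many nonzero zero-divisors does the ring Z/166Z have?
In Z/166Z each nonzero element is either a unit (gcd with 166 is 1) or a zero-divisor (gcd > 1). The number of units is φ(166): factorise 166 = 2 · 83, so φ(166) = (2 − 1) · (83 − 1) = 1 · 82 = 82. The nonzero elements number 166 − 1 = 165. Hence the nonzero zero-divisors number 165 − 82 = 83.

Final answer: Z/166Z has 83 nonzero zero-divisors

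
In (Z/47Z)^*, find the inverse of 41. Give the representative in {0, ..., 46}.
Apply the extended Euclidean algorithm to (47, 41), tracking rows (r, s, t) with s·47 + t·41 = r. Each division r_prev = q·r_cur + r_new produces the new row as (previous row) − q·(current row):
  row A: (47, 1, 0)   [1·47 + 0·41 = 47]
  row B: (41, 0, 1)   [0·47 + 1·41 = 41]
  47 = 1·41 + 6   → row C = row A − 1·row B = (6, 1, −1)   [check: 1·47 − 1·41 = 6]
  41 = 6·6 + 5   → row D = row B − 6·row C = (5, −6, 7)   [check: −6·47 + 7·41 = 5]
  6 = 1·5 + 1   → row E = row C − 1·row D = (1, 7, −8)   [check: 7·47 − 8·41 = 1]
  5 = 5·1 + 0   → remainder 0, stop. gcd = 1 (last nonzero row E).
The gcd is 1, so 41 is invertible mod 47. The last nonzero row gives 7·47 − 8·41 = 1, so t = −8. So 41^(−1) ≡ −8 ≡ 39 (mod 47). Verify: 41 · 39 = 1599 ≡ 1 (mod 47). ✓

Final answer: 41^(−1) ≡ 39 (mod 47)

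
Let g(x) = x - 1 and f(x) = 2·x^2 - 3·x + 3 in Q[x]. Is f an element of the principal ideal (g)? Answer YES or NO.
NO

In Q[x] the ideal (g) consists of all multiples of g, so f ∈ (g) iff g | f, i.e. iff the remainder of f on division by g is 0. Divide f by g (g is monic, so eliminate the leading term of the running remainder at each step):
  leading term 2·x^2: subtract (2·x)·g(x) = 2·x^2 - 2·x, leaving 3 - x
  leading term -x: subtract (-1)·g(x) = 1 - x, leaving 2
The remainder r(x) = 2 ≠ 0 (and deg r < deg g), so g ∤ f, i.e. f ∉ (g).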